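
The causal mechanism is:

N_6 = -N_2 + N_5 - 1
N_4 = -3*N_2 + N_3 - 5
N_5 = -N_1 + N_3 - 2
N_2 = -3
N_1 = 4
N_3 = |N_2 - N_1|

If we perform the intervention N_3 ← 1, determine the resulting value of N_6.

The intervention breaks the incoming arrows to N_3: N_3 = |N_2 - N_1| no longer applies, and N_3 = 1.
N_5 = -N_1 + N_3 - 2  [with N_1=4, N_3=1]  = -5
N_6 = -N_2 + N_5 - 1  [with N_2=-3, N_5=-5]  = -3

-3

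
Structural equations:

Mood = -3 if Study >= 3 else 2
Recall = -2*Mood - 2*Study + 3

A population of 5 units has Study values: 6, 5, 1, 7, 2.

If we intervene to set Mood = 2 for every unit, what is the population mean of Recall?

Every unit gets Mood=2 under the intervention. Recall values become -13, -11, -3, -15, -5; E[Recall|do(Mood=2)] = -9.4.

-9.4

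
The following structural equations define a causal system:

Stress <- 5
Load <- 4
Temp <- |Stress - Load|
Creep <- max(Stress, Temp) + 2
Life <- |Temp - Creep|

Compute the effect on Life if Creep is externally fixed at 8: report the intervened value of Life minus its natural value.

Intervening sets Creep = 8 and removes its equation (Creep <- max(Stress, Temp) + 2).
Temp = |Stress - Load|  [with Stress=5, Load=4]  = 1
Life = |Temp - Creep|  [with Temp=1, Creep=8]  = 7
Without intervention: Temp = |Stress - Load|  [with Stress=5, Load=4]  = 1; Creep = max(Stress, Temp) + 2  [with Stress=5, Temp=1]  = 7; Life = |Temp - Creep|  [with Temp=1, Creep=7]  = 6.
Change = 7 − 6 = 1.

1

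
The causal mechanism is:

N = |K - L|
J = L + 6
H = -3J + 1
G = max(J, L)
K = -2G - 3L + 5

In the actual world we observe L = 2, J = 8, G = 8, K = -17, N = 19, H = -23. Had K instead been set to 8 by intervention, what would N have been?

Intervening sets K = 8 and removes its equation (K = -2G - 3L + 5).
N = |K - L|  [with K=8, L=2]  = 6

6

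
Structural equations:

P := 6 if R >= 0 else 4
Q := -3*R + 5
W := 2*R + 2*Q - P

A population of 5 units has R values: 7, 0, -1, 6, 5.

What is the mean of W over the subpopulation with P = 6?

-14

Conditioning on P=6 selects the 4 unit(s) with R ∈ {7, 0, 6, 5}. Their W values: -24, 4, -20, -16. Mean = -14.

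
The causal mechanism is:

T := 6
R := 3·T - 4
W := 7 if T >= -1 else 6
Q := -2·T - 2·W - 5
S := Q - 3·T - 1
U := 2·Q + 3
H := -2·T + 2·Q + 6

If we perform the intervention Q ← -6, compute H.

The intervention breaks the incoming arrows to Q: Q := -2·T - 2·W - 5 no longer applies, and Q = -6.
H = -2·T + 2·Q + 6  [with T=6, Q=-6]  = -18

-18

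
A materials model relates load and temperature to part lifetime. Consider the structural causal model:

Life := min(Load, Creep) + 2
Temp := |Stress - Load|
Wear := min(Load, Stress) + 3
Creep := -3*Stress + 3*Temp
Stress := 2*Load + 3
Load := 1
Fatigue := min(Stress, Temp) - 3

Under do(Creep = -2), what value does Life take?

0

The intervention breaks the incoming arrows to Creep: Creep := -3*Stress + 3*Temp no longer applies, and Creep = -2.
Life = min(Load, Creep) + 2  [with Load=1, Creep=-2]  = 0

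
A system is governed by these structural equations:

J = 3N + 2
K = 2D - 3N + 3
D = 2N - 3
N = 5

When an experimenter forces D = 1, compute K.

-10

The intervention breaks the incoming arrows to D: D = 2N - 3 no longer applies, and D = 1.
K = 2D - 3N + 3  [with D=1, N=5]  = -10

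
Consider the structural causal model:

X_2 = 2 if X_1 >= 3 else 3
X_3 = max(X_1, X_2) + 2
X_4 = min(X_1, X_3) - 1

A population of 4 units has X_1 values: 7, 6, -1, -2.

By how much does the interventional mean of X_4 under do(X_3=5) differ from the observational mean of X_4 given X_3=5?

3.25

Under do(X_3=5), X_3's equation is replaced by X_3=5 for every unit. Per-unit X_4: 4, 4, -2, -3. Mean = 0.75.
Conditioning on X_3=5 selects the 2 unit(s) with X_1 ∈ {-1, -2}. Their X_4 values: -2, -3. Mean = -2.5.
Difference = 0.75 − (-2.5) = 3.25.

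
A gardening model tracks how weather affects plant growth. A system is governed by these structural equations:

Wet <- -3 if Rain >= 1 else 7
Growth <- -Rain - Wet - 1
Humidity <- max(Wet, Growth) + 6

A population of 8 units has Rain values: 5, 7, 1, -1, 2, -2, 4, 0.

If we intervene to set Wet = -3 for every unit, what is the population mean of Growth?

Under do(Wet=-3), Wet's equation is replaced by Wet=-3 for every unit. Per-unit Growth: -3, -5, 1, 3, 0, 4, -2, 2. Mean = 0.

0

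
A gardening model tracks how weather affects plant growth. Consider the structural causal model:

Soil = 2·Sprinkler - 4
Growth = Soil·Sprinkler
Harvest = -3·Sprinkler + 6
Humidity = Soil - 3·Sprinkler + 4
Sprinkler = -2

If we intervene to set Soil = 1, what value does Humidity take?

11

Under do(Soil=1), the mechanism Soil = 2·Sprinkler - 4 is discarded; Soil is fixed at 1.
Humidity = Soil - 3·Sprinkler + 4  [with Soil=1, Sprinkler=-2]  = 11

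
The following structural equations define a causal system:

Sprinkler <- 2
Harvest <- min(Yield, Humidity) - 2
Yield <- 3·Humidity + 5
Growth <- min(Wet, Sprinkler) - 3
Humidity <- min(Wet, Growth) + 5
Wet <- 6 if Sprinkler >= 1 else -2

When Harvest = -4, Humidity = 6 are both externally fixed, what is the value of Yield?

Setting Harvest = -4, Humidity = 6 by intervention discards those variables' equations.
Yield = 3·Humidity + 5  [with Humidity=6]  = 23

23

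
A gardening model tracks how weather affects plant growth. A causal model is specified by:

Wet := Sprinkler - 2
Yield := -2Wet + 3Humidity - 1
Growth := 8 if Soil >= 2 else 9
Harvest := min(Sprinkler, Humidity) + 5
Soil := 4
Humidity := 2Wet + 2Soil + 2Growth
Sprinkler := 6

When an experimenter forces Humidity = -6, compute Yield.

-27

The intervention breaks the incoming arrows to Humidity: Humidity := 2Wet + 2Soil + 2Growth no longer applies, and Humidity = -6.
Wet = Sprinkler - 2  [with Sprinkler=6]  = 4
Yield = -2Wet + 3Humidity - 1  [with Wet=4, Humidity=-6]  = -27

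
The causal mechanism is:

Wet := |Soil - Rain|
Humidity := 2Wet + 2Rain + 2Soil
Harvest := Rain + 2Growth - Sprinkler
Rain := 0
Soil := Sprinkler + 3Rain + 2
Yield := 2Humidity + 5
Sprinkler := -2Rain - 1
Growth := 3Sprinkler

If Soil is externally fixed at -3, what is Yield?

5

The intervention breaks the incoming arrows to Soil: Soil := Sprinkler + 3Rain + 2 no longer applies, and Soil = -3.
Wet = |Soil - Rain|  [with Soil=-3, Rain=0]  = 3
Humidity = 2Wet + 2Rain + 2Soil  [with Wet=3, Rain=0, Soil=-3]  = 0
Yield = 2Humidity + 5  [with Humidity=0]  = 5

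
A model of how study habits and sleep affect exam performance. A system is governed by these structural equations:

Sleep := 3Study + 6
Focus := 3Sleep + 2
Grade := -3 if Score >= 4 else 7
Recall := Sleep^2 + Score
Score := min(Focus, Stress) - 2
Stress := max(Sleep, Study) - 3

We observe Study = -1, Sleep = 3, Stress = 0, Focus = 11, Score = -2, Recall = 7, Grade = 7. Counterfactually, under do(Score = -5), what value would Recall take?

The intervention breaks the incoming arrows to Score: Score := min(Focus, Stress) - 2 no longer applies, and Score = -5.
Sleep = 3Study + 6  [with Study=-1]  = 3
Recall = Sleep^2 + Score  [with Sleep=3, Score=-5]  = 4

4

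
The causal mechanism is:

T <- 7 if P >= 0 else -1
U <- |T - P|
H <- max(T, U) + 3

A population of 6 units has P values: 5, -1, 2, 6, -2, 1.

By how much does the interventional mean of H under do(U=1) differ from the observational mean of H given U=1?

1

do(U=1) breaks U's dependence on P. With U=1 fixed, H across the units is 10, 4, 10, 10, 4, 10, mean 8.
Observing U=1 restricts to units where U's equation naturally yields 1: P ∈ {6, -2}. In that subpopulation H = 10, 4, mean 7.
Difference = 8 − 7 = 1.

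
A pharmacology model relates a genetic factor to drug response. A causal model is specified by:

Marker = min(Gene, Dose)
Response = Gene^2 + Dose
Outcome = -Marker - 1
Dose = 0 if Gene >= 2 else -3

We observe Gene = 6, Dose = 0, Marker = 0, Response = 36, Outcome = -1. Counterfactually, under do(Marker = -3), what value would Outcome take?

do(Marker=-3) replaces the equation Marker = min(Gene, Dose) with the constant Marker = -3.
Outcome = -Marker - 1  [with Marker=-3]  = 2

2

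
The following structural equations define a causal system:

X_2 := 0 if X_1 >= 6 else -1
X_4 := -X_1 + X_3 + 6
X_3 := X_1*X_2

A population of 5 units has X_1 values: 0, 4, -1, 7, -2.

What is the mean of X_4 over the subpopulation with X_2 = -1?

5.5

Conditioning on X_2=-1 selects the 4 unit(s) with X_1 ∈ {0, 4, -1, -2}. Their X_4 values: 6, -2, 8, 10. Mean = 5.5.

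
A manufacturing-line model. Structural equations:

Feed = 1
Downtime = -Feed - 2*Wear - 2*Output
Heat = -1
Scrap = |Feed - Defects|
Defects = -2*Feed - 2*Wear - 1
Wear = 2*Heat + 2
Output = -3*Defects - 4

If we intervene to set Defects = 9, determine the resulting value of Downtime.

The intervention breaks the incoming arrows to Defects: Defects = -2*Feed - 2*Wear - 1 no longer applies, and Defects = 9.
Wear = 2*Heat + 2  [with Heat=-1]  = 0
Output = -3*Defects - 4  [with Defects=9]  = -31
Downtime = -Feed - 2*Wear - 2*Output  [with Feed=1, Wear=0, Output=-31]  = 61

61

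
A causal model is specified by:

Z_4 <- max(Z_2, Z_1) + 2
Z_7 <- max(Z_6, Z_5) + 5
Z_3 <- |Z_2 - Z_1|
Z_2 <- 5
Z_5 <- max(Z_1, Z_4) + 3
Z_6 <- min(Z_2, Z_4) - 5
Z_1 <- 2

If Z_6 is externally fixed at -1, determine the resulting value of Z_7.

15

Intervening sets Z_6 = -1 and removes its equation (Z_6 <- min(Z_2, Z_4) - 5).
Z_4 = max(Z_2, Z_1) + 2  [with Z_2=5, Z_1=2]  = 7
Z_5 = max(Z_1, Z_4) + 3  [with Z_1=2, Z_4=7]  = 10
Z_7 = max(Z_6, Z_5) + 5  [with Z_6=-1, Z_5=10]  = 15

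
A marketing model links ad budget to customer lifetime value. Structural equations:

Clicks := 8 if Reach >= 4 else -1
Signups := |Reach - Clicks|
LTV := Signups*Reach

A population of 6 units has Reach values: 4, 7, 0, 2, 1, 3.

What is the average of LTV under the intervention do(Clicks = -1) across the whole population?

do(Clicks=-1) breaks Clicks's dependence on Reach. With Clicks=-1 fixed, LTV across the units is 20, 56, 0, 6, 2, 12, mean 16.

16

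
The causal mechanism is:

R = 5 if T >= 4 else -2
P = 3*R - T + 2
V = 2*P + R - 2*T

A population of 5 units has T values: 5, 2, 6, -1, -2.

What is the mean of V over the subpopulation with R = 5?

Conditioning on R=5 selects the 2 unit(s) with T ∈ {5, 6}. Their V values: 19, 15. Mean = 17.

17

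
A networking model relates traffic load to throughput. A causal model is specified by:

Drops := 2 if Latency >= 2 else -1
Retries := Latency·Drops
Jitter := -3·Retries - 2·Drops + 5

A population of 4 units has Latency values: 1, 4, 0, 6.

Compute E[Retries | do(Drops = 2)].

5.5

do(Drops=2) breaks Drops's dependence on Latency. With Drops=2 fixed, Retries across the units is 2, 8, 0, 12, mean 5.5.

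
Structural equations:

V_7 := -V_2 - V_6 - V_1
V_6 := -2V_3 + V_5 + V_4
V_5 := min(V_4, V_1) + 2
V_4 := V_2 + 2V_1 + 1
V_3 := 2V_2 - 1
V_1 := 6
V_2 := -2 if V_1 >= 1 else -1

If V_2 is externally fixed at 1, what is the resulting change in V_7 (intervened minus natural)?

Under do(V_2=1), the mechanism V_2 := -2 if V_1 >= 1 else -1 is discarded; V_2 is fixed at 1.
V_3 = 2V_2 - 1  [with V_2=1]  = 1
V_4 = V_2 + 2V_1 + 1  [with V_2=1, V_1=6]  = 14
V_5 = min(V_4, V_1) + 2  [with V_4=14, V_1=6]  = 8
V_6 = -2V_3 + V_5 + V_4  [with V_3=1, V_5=8, V_4=14]  = 20
V_7 = -V_2 - V_6 - V_1  [with V_2=1, V_6=20, V_1=6]  = -27
Without intervention: V_2 = -2 if V_1 >= 1 else -1  [with V_1=6]  = -2; V_3 = 2V_2 - 1  [with V_2=-2]  = -5; V_4 = V_2 + 2V_1 + 1  [with V_2=-2, V_1=6]  = 11; V_5 = min(V_4, V_1) + 2  [with V_4=11, V_1=6]  = 8; V_6 = -2V_3 + V_5 + V_4  [with V_3=-5, V_5=8, V_4=11]  = 29; V_7 = -V_2 - V_6 - V_1  [with V_2=-2, V_6=29, V_1=6]  = -33.
Change = -27 − (-33) = 6.

6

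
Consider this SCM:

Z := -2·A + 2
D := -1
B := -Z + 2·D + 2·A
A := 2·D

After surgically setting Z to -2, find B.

The intervention breaks the incoming arrows to Z: Z := -2·A + 2 no longer applies, and Z = -2.
A = 2·D  [with D=-1]  = -2
B = -Z + 2·D + 2·A  [with Z=-2, D=-1, A=-2]  = -4

-4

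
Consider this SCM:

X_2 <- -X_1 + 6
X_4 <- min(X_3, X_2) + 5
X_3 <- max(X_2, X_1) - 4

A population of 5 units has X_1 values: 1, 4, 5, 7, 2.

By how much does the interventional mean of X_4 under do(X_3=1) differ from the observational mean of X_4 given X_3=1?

do(X_3=1) breaks X_3's dependence on X_1. With X_3=1 fixed, X_4 across the units is 6, 6, 6, 4, 6, mean 5.6.
E[X_4|X_3=1] averages over only the 2 units with X_3=1 (X_1 = 1, 5): X_4 = 6, 6, mean 6.
Difference = 5.6 − 6 = -0.4.

-0.4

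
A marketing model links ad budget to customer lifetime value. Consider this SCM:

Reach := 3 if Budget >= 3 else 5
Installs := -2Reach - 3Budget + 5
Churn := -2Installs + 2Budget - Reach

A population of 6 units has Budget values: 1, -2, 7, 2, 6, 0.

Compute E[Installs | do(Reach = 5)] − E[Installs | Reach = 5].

-6.25

Every unit gets Reach=5 under the intervention. Installs values become -8, 1, -26, -11, -23, -5; E[Installs|do(Reach=5)] = -12.
Observing Reach=5 restricts to units where Reach's equation naturally yields 5: Budget ∈ {1, -2, 2, 0}. In that subpopulation Installs = -8, 1, -11, -5, mean -5.75.
Difference = -12 − (-5.75) = -6.25.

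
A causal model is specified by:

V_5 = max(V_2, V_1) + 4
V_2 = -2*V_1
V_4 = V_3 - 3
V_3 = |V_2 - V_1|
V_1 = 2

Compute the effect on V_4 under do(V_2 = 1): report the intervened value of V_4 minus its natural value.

Under do(V_2=1), the mechanism V_2 = -2*V_1 is discarded; V_2 is fixed at 1.
V_3 = |V_2 - V_1|  [with V_2=1, V_1=2]  = 1
V_4 = V_3 - 3  [with V_3=1]  = -2
Without intervention: V_2 = -2*V_1  [with V_1=2]  = -4; V_3 = |V_2 - V_1|  [with V_2=-4, V_1=2]  = 6; V_4 = V_3 - 3  [with V_3=6]  = 3.
Change = -2 − 3 = -5.

-5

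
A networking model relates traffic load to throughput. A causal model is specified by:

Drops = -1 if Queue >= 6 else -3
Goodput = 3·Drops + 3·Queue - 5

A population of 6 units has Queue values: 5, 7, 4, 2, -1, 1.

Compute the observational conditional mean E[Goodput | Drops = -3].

-7.4

Conditioning on Drops=-3 selects the 5 unit(s) with Queue ∈ {5, 4, 2, -1, 1}. Their Goodput values: 1, -2, -8, -17, -11. Mean = -7.4.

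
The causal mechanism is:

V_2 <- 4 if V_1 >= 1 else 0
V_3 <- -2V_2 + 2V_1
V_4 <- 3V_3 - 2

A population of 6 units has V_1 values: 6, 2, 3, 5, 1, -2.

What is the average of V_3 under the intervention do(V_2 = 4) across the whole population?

-3

Under do(V_2=4), V_2's equation is replaced by V_2=4 for every unit. Per-unit V_3: 4, -4, -2, 2, -6, -12. Mean = -3.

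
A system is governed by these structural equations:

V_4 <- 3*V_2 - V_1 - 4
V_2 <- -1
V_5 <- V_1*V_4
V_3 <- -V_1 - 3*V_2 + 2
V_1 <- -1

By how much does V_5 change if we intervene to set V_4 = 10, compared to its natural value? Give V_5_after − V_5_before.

Intervening sets V_4 = 10 and removes its equation (V_4 <- 3*V_2 - V_1 - 4).
V_5 = V_1*V_4  [with V_1=-1, V_4=10]  = -10
Without intervention: V_4 = 3*V_2 - V_1 - 4  [with V_2=-1, V_1=-1]  = -6; V_5 = V_1*V_4  [with V_1=-1, V_4=-6]  = 6.
Change = -10 − 6 = -16.

-16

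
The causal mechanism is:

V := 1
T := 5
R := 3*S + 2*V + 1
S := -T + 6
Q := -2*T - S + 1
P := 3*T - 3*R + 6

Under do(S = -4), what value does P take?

48

The intervention breaks the incoming arrows to S: S := -T + 6 no longer applies, and S = -4.
R = 3*S + 2*V + 1  [with S=-4, V=1]  = -9
P = 3*T - 3*R + 6  [with T=5, R=-9]  = 48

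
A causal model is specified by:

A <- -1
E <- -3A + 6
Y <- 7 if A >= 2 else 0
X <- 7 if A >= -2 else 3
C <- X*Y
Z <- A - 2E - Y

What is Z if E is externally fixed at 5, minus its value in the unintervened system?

Under do(E=5), the mechanism E <- -3A + 6 is discarded; E is fixed at 5.
Y = 7 if A >= 2 else 0  [with A=-1]  = 0
Z = A - 2E - Y  [with A=-1, E=5, Y=0]  = -11
Without intervention: E = -3A + 6  [with A=-1]  = 9; Y = 7 if A >= 2 else 0  [with A=-1]  = 0; Z = A - 2E - Y  [with A=-1, E=9, Y=0]  = -19.
Change = -11 − (-19) = 8.

8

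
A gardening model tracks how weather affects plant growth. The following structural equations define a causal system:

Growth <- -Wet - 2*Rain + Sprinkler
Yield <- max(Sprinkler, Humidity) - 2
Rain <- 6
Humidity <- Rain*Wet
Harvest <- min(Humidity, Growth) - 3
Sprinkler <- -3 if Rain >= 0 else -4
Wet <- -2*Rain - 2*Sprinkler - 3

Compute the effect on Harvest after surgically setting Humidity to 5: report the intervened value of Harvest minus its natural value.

Under do(Humidity=5), the mechanism Humidity <- Rain*Wet is discarded; Humidity is fixed at 5.
Sprinkler = -3 if Rain >= 0 else -4  [with Rain=6]  = -3
Wet = -2*Rain - 2*Sprinkler - 3  [with Rain=6, Sprinkler=-3]  = -9
Growth = -Wet - 2*Rain + Sprinkler  [with Wet=-9, Rain=6, Sprinkler=-3]  = -6
Harvest = min(Humidity, Growth) - 3  [with Humidity=5, Growth=-6]  = -9
Without intervention: Sprinkler = -3 if Rain >= 0 else -4  [with Rain=6]  = -3; Wet = -2*Rain - 2*Sprinkler - 3  [with Rain=6, Sprinkler=-3]  = -9; Growth = -Wet - 2*Rain + Sprinkler  [with Wet=-9, Rain=6, Sprinkler=-3]  = -6; Humidity = Rain*Wet  [with Rain=6, Wet=-9]  = -54; Harvest = min(Humidity, Growth) - 3  [with Humidity=-54, Growth=-6]  = -57.
Change = -9 − (-57) = 48.

48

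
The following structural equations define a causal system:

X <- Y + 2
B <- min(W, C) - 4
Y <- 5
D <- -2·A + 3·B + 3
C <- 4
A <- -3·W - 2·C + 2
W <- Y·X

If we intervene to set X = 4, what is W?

The intervention breaks the incoming arrows to X: X <- Y + 2 no longer applies, and X = 4.
W = Y·X  [with Y=5, X=4]  = 20

20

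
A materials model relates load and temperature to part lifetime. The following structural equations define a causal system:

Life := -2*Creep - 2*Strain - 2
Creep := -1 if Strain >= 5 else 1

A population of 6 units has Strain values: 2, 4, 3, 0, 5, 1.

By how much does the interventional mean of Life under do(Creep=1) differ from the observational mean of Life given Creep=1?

The intervention sets Creep=1 in all 6 units regardless of Strain. Recomputing Life per unit gives -8, -12, -10, -4, -14, -6; average -9.
Conditioning on Creep=1 selects the 5 unit(s) with Strain ∈ {2, 4, 3, 0, 1}. Their Life values: -8, -12, -10, -4, -6. Mean = -8.
Difference = -9 − (-8) = -1.

-1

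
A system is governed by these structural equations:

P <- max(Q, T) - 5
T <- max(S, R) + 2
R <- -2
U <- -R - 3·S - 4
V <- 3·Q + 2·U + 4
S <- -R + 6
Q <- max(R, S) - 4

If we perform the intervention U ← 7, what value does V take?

The intervention breaks the incoming arrows to U: U <- -R - 3·S - 4 no longer applies, and U = 7.
S = -R + 6  [with R=-2]  = 8
Q = max(R, S) - 4  [with R=-2, S=8]  = 4
V = 3·Q + 2·U + 4  [with Q=4, U=7]  = 30

30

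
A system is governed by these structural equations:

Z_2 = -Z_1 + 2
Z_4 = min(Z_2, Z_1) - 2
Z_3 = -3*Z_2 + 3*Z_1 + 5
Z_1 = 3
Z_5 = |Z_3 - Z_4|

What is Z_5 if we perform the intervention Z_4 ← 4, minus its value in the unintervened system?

Intervening sets Z_4 = 4 and removes its equation (Z_4 = min(Z_2, Z_1) - 2).
Z_2 = -Z_1 + 2  [with Z_1=3]  = -1
Z_3 = -3*Z_2 + 3*Z_1 + 5  [with Z_2=-1, Z_1=3]  = 17
Z_5 = |Z_3 - Z_4|  [with Z_3=17, Z_4=4]  = 13
Without intervention: Z_2 = -Z_1 + 2  [with Z_1=3]  = -1; Z_3 = -3*Z_2 + 3*Z_1 + 5  [with Z_2=-1, Z_1=3]  = 17; Z_4 = min(Z_2, Z_1) - 2  [with Z_2=-1, Z_1=3]  = -3; Z_5 = |Z_3 - Z_4|  [with Z_3=17, Z_4=-3]  = 20.
Change = 13 − 20 = -7.

-7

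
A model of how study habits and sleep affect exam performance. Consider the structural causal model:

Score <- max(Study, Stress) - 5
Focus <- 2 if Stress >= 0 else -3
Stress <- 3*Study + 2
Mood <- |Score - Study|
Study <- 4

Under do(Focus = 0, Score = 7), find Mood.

3

Setting Focus = 0, Score = 7 by intervention discards those variables' equations.
Mood = |Score - Study|  [with Score=7, Study=4]  = 3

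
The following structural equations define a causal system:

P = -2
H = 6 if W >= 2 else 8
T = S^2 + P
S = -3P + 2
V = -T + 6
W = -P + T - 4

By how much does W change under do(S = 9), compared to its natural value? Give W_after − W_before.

17

Under do(S=9), the mechanism S = -3P + 2 is discarded; S is fixed at 9.
T = S^2 + P  [with S=9, P=-2]  = 79
W = -P + T - 4  [with P=-2, T=79]  = 77
Without intervention: S = -3P + 2  [with P=-2]  = 8; T = S^2 + P  [with S=8, P=-2]  = 62; W = -P + T - 4  [with P=-2, T=62]  = 60.
Change = 77 − 60 = 17.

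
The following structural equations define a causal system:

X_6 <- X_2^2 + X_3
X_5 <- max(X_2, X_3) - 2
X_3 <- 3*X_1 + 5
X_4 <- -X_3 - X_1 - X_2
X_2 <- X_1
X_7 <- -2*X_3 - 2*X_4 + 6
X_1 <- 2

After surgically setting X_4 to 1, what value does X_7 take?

The intervention breaks the incoming arrows to X_4: X_4 <- -X_3 - X_1 - X_2 no longer applies, and X_4 = 1.
X_3 = 3*X_1 + 5  [with X_1=2]  = 11
X_7 = -2*X_3 - 2*X_4 + 6  [with X_3=11, X_4=1]  = -18

-18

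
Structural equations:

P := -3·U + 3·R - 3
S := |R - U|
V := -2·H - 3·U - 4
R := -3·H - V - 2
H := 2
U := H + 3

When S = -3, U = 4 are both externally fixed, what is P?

The joint intervention fixes S = -3, U = 4, removing each variable's own equation.
V = -2·H - 3·U - 4  [with H=2, U=4]  = -20
R = -3·H - V - 2  [with H=2, V=-20]  = 12
P = -3·U + 3·R - 3  [with U=4, R=12]  = 21

21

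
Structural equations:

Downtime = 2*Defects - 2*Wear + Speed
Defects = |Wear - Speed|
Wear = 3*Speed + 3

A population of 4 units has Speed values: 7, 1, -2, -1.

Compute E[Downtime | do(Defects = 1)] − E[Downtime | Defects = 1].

-13.75

Every unit gets Defects=1 under the intervention. Downtime values become -39, -9, 6, 1; E[Downtime|do(Defects=1)] = -10.25.
Conditioning on Defects=1 selects the 2 unit(s) with Speed ∈ {-2, -1}. Their Downtime values: 6, 1. Mean = 3.5.
Difference = -10.25 − 3.5 = -13.75.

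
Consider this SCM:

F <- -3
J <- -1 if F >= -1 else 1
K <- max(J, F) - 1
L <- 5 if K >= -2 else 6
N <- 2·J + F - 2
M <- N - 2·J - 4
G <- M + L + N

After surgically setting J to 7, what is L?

5

Under do(J=7), the mechanism J <- -1 if F >= -1 else 1 is discarded; J is fixed at 7.
K = max(J, F) - 1  [with J=7, F=-3]  = 6
L = 5 if K >= -2 else 6  [with K=6]  = 5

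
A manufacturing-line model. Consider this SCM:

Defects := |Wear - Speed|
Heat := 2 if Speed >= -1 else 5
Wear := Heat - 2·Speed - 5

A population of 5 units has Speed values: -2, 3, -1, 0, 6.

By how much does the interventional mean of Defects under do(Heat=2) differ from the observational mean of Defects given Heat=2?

Under do(Heat=2), Heat's equation is replaced by Heat=2 for every unit. Per-unit Defects: 3, 12, 0, 3, 21. Mean = 7.8.
E[Defects|Heat=2] averages over only the 4 units with Heat=2 (Speed = 3, -1, 0, 6): Defects = 12, 0, 3, 21, mean 9.
Difference = 7.8 − 9 = -1.2.

-1.2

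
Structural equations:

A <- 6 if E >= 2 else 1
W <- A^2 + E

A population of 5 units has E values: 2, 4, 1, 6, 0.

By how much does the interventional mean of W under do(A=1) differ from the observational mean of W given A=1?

2.1

The intervention sets A=1 in all 5 units regardless of E. Recomputing W per unit gives 3, 5, 2, 7, 1; average 3.6.
E[W|A=1] averages over only the 2 units with A=1 (E = 1, 0): W = 2, 1, mean 1.5.
Difference = 3.6 − 1.5 = 2.1.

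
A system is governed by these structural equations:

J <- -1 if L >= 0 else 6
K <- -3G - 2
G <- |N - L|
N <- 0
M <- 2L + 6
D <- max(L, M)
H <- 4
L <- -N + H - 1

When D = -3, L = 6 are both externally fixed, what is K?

-20

The joint intervention fixes D = -3, L = 6, removing each variable's own equation.
G = |N - L|  [with N=0, L=6]  = 6
K = -3G - 2  [with G=6]  = -20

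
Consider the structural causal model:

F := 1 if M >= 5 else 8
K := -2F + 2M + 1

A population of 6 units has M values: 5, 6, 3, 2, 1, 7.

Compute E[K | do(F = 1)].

Under do(F=1), F's equation is replaced by F=1 for every unit. Per-unit K: 9, 11, 5, 3, 1, 13. Mean = 7.

7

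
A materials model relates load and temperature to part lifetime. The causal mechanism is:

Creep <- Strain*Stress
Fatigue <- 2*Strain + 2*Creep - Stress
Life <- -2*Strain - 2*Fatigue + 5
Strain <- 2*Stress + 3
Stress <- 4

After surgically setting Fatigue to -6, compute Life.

Intervening sets Fatigue = -6 and removes its equation (Fatigue <- 2*Strain + 2*Creep - Stress).
Strain = 2*Stress + 3  [with Stress=4]  = 11
Life = -2*Strain - 2*Fatigue + 5  [with Strain=11, Fatigue=-6]  = -5

-5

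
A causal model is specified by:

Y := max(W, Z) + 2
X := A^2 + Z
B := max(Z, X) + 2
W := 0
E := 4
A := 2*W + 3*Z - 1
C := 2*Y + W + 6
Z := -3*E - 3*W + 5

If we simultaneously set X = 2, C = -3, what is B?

4

Setting X = 2, C = -3 by intervention discards those variables' equations.
Z = -3*E - 3*W + 5  [with E=4, W=0]  = -7
B = max(Z, X) + 2  [with Z=-7, X=2]  = 4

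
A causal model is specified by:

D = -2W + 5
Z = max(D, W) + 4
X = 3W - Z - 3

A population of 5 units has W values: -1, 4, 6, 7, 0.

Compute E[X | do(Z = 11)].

Every unit gets Z=11 under the intervention. X values become -17, -2, 4, 7, -14; E[X|do(Z=11)] = -4.4.

-4.4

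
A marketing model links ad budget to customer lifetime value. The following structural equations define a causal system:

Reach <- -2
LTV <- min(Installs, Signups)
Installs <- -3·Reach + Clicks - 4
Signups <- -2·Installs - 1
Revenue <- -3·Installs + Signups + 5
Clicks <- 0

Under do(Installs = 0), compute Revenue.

do(Installs=0) replaces the equation Installs <- -3·Reach + Clicks - 4 with the constant Installs = 0.
Signups = -2·Installs - 1  [with Installs=0]  = -1
Revenue = -3·Installs + Signups + 5  [with Installs=0, Signups=-1]  = 4

4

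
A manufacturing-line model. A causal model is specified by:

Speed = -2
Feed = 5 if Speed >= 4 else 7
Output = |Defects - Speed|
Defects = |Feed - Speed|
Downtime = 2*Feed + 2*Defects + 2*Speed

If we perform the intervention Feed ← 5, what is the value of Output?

9

Under do(Feed=5), the mechanism Feed = 5 if Speed >= 4 else 7 is discarded; Feed is fixed at 5.
Defects = |Feed - Speed|  [with Feed=5, Speed=-2]  = 7
Output = |Defects - Speed|  [with Defects=7, Speed=-2]  = 9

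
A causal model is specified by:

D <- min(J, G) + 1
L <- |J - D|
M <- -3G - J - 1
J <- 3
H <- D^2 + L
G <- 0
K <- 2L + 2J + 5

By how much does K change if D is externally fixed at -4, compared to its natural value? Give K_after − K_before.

10

The intervention breaks the incoming arrows to D: D <- min(J, G) + 1 no longer applies, and D = -4.
L = |J - D|  [with J=3, D=-4]  = 7
K = 2L + 2J + 5  [with L=7, J=3]  = 25
Without intervention: D = min(J, G) + 1  [with J=3, G=0]  = 1; L = |J - D|  [with J=3, D=1]  = 2; K = 2L + 2J + 5  [with L=2, J=3]  = 15.
Change = 25 − 15 = 10.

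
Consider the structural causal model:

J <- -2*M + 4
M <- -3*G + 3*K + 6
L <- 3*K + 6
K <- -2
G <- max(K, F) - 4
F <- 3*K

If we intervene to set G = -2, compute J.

-8

do(G=-2) replaces the equation G <- max(K, F) - 4 with the constant G = -2.
M = -3*G + 3*K + 6  [with G=-2, K=-2]  = 6
J = -2*M + 4  [with M=6]  = -8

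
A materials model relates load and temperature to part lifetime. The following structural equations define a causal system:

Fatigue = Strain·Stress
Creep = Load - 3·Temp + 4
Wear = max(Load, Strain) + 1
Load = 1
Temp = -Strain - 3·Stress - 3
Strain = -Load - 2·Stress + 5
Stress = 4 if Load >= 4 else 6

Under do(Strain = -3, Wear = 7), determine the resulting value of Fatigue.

Under do(Strain = -3, Wear = 7), each intervened variable's structural equation is replaced by its fixed value.
Stress = 4 if Load >= 4 else 6  [with Load=1]  = 6
Fatigue = Strain·Stress  [with Strain=-3, Stress=6]  = -18

-18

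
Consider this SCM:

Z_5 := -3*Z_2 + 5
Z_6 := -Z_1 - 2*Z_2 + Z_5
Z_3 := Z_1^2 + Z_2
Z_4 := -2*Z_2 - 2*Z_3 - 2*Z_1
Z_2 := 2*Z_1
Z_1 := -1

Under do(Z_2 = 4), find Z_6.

Under do(Z_2=4), the mechanism Z_2 := 2*Z_1 is discarded; Z_2 is fixed at 4.
Z_5 = -3*Z_2 + 5  [with Z_2=4]  = -7
Z_6 = -Z_1 - 2*Z_2 + Z_5  [with Z_1=-1, Z_2=4, Z_5=-7]  = -14

-14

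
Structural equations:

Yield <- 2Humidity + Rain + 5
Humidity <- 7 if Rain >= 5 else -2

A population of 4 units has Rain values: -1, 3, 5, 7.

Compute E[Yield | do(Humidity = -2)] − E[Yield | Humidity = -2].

2.5

Every unit gets Humidity=-2 under the intervention. Yield values become 0, 4, 6, 8; E[Yield|do(Humidity=-2)] = 4.5.
Conditioning on Humidity=-2 selects the 2 unit(s) with Rain ∈ {-1, 3}. Their Yield values: 0, 4. Mean = 2.
Difference = 4.5 − 2 = 2.5.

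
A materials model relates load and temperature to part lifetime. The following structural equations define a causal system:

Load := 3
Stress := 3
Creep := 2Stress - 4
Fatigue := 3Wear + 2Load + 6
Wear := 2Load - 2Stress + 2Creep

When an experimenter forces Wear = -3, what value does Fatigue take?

Intervening sets Wear = -3 and removes its equation (Wear := 2Load - 2Stress + 2Creep).
Fatigue = 3Wear + 2Load + 6  [with Wear=-3, Load=3]  = 3

3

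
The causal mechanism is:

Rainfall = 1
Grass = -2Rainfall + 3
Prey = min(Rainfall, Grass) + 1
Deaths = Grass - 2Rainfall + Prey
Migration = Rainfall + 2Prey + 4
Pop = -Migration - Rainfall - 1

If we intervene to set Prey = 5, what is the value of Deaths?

The intervention breaks the incoming arrows to Prey: Prey = min(Rainfall, Grass) + 1 no longer applies, and Prey = 5.
Grass = -2Rainfall + 3  [with Rainfall=1]  = 1
Deaths = Grass - 2Rainfall + Prey  [with Grass=1, Rainfall=1, Prey=5]  = 4

4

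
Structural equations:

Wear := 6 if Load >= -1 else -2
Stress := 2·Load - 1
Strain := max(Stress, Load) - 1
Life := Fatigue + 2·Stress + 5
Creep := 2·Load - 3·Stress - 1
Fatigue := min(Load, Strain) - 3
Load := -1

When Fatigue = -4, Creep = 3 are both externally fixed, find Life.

Under do(Fatigue = -4, Creep = 3), each intervened variable's structural equation is replaced by its fixed value.
Stress = 2·Load - 1  [with Load=-1]  = -3
Life = Fatigue + 2·Stress + 5  [with Fatigue=-4, Stress=-3]  = -5

-5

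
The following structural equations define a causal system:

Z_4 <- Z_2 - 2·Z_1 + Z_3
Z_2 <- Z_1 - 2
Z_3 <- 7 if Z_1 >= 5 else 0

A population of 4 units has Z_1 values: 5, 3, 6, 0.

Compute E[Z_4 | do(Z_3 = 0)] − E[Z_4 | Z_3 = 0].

Under do(Z_3=0), Z_3's equation is replaced by Z_3=0 for every unit. Per-unit Z_4: -7, -5, -8, -2. Mean = -5.5.
Observing Z_3=0 restricts to units where Z_3's equation naturally yields 0: Z_1 ∈ {3, 0}. In that subpopulation Z_4 = -5, -2, mean -3.5.
Difference = -5.5 − (-3.5) = -2.

-2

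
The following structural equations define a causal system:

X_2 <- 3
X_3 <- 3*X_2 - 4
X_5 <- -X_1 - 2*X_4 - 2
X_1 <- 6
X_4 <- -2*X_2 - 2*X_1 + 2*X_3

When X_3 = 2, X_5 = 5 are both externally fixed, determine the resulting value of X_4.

The joint intervention fixes X_3 = 2, X_5 = 5, removing each variable's own equation.
X_4 = -2*X_2 - 2*X_1 + 2*X_3  [with X_2=3, X_1=6, X_3=2]  = -14

-14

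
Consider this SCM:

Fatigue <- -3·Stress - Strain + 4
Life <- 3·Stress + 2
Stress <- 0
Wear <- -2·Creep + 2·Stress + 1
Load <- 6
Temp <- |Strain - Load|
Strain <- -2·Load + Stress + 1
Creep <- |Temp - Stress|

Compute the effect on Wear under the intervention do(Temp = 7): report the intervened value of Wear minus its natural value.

20

Under do(Temp=7), the mechanism Temp <- |Strain - Load| is discarded; Temp is fixed at 7.
Creep = |Temp - Stress|  [with Temp=7, Stress=0]  = 7
Wear = -2·Creep + 2·Stress + 1  [with Creep=7, Stress=0]  = -13
Without intervention: Strain = -2·Load + Stress + 1  [with Load=6, Stress=0]  = -11; Temp = |Strain - Load|  [with Strain=-11, Load=6]  = 17; Creep = |Temp - Stress|  [with Temp=17, Stress=0]  = 17; Wear = -2·Creep + 2·Stress + 1  [with Creep=17, Stress=0]  = -33.
Change = -13 − (-33) = 20.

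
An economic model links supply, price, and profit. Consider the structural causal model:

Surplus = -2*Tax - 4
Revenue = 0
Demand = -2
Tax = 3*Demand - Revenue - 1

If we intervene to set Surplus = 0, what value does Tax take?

Under do(Surplus=0), the mechanism Surplus = -2*Tax - 4 is discarded; Surplus is fixed at 0.
Since Tax is not a descendant of the intervened variable, it is unaffected.
Tax = 3*Demand - Revenue - 1  [with Demand=-2, Revenue=0]  = -7

-7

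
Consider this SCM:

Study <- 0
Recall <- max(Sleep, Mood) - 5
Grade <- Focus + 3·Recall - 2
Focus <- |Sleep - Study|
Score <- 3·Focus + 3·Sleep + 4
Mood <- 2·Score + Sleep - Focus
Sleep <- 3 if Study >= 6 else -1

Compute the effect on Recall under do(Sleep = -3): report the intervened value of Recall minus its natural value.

Under do(Sleep=-3), the mechanism Sleep <- 3 if Study >= 6 else -1 is discarded; Sleep is fixed at -3.
Focus = |Sleep - Study|  [with Sleep=-3, Study=0]  = 3
Score = 3·Focus + 3·Sleep + 4  [with Focus=3, Sleep=-3]  = 4
Mood = 2·Score + Sleep - Focus  [with Score=4, Sleep=-3, Focus=3]  = 2
Recall = max(Sleep, Mood) - 5  [with Sleep=-3, Mood=2]  = -3
Without intervention: Sleep = 3 if Study >= 6 else -1  [with Study=0]  = -1; Focus = |Sleep - Study|  [with Sleep=-1, Study=0]  = 1; Score = 3·Focus + 3·Sleep + 4  [with Focus=1, Sleep=-1]  = 4; Mood = 2·Score + Sleep - Focus  [with Score=4, Sleep=-1, Focus=1]  = 6; Recall = max(Sleep, Mood) - 5  [with Sleep=-1, Mood=6]  = 1.
Change = -3 − 1 = -4.

-4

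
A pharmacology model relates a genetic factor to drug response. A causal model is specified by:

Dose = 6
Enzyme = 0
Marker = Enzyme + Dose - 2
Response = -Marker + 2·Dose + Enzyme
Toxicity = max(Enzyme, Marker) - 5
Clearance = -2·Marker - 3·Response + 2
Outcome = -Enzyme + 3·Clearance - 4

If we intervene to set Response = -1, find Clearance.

Under do(Response=-1), the mechanism Response = -Marker + 2·Dose + Enzyme is discarded; Response is fixed at -1.
Marker = Enzyme + Dose - 2  [with Enzyme=0, Dose=6]  = 4
Clearance = -2·Marker - 3·Response + 2  [with Marker=4, Response=-1]  = -3

-3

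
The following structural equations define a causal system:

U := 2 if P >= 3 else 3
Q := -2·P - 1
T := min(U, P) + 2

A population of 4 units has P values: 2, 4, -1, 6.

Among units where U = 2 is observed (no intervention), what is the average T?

4

Conditioning on U=2 selects the 2 unit(s) with P ∈ {4, 6}. Their T values: 4, 4. Mean = 4.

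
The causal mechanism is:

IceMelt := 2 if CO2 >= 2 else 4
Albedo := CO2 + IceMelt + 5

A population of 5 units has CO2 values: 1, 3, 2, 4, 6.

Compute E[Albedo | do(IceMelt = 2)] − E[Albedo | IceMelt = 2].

Every unit gets IceMelt=2 under the intervention. Albedo values become 8, 10, 9, 11, 13; E[Albedo|do(IceMelt=2)] = 10.2.
E[Albedo|IceMelt=2] averages over only the 4 units with IceMelt=2 (CO2 = 3, 2, 4, 6): Albedo = 10, 9, 11, 13, mean 10.75.
Difference = 10.2 − 10.75 = -0.55.

-0.55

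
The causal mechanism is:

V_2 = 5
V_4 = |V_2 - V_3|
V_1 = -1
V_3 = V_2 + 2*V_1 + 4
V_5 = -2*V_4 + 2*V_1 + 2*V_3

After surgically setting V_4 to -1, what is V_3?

Under do(V_4=-1), the mechanism V_4 = |V_2 - V_3| is discarded; V_4 is fixed at -1.
Since V_3 is not a descendant of the intervened variable, it is unaffected.
V_3 = V_2 + 2*V_1 + 4  [with V_2=5, V_1=-1]  = 7

7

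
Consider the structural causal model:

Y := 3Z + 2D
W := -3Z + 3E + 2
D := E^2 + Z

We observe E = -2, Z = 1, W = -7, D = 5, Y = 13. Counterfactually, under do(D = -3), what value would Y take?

-3

Intervening sets D = -3 and removes its equation (D := E^2 + Z).
Y = 3Z + 2D  [with Z=1, D=-3]  = -3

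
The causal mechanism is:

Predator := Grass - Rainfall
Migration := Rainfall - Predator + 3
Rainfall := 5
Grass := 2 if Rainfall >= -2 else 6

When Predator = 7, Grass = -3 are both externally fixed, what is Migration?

1

The joint intervention fixes Predator = 7, Grass = -3, removing each variable's own equation.
Migration = Rainfall - Predator + 3  [with Rainfall=5, Predator=7]  = 1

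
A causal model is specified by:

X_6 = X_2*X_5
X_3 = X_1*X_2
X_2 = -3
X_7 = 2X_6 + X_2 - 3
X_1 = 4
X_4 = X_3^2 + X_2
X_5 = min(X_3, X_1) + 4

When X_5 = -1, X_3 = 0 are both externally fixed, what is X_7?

0

The joint intervention fixes X_5 = -1, X_3 = 0, removing each variable's own equation.
X_6 = X_2*X_5  [with X_2=-3, X_5=-1]  = 3
X_7 = 2X_6 + X_2 - 3  [with X_6=3, X_2=-3]  = 0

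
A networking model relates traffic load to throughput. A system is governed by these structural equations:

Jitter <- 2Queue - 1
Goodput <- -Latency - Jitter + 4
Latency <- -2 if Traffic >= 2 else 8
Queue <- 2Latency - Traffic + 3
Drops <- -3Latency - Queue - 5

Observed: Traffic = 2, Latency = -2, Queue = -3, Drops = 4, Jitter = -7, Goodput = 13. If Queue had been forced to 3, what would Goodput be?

The intervention breaks the incoming arrows to Queue: Queue <- 2Latency - Traffic + 3 no longer applies, and Queue = 3.
Latency = -2 if Traffic >= 2 else 8  [with Traffic=2]  = -2
Jitter = 2Queue - 1  [with Queue=3]  = 5
Goodput = -Latency - Jitter + 4  [with Latency=-2, Jitter=5]  = 1

1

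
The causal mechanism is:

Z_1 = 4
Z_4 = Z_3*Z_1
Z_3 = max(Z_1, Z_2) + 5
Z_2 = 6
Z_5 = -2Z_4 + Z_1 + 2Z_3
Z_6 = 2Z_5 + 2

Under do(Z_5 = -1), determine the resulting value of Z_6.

0

The intervention breaks the incoming arrows to Z_5: Z_5 = -2Z_4 + Z_1 + 2Z_3 no longer applies, and Z_5 = -1.
Z_6 = 2Z_5 + 2  [with Z_5=-1]  = 0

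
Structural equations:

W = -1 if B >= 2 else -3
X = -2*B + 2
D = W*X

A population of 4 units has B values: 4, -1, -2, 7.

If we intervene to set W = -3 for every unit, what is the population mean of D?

6

Every unit gets W=-3 under the intervention. D values become 18, -12, -18, 36; E[D|do(W=-3)] = 6.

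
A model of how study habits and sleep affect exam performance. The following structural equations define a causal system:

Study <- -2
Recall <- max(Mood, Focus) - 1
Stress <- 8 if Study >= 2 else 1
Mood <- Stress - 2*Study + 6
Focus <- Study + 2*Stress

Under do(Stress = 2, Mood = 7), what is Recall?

Setting Stress = 2, Mood = 7 by intervention discards those variables' equations.
Focus = Study + 2*Stress  [with Study=-2, Stress=2]  = 2
Recall = max(Mood, Focus) - 1  [with Mood=7, Focus=2]  = 6

6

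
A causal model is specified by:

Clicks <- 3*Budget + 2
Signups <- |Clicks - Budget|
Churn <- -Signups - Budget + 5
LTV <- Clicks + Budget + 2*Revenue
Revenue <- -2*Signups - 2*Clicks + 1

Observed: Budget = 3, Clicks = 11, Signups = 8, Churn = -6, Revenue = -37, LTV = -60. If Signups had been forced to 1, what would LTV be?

-32

The intervention breaks the incoming arrows to Signups: Signups <- |Clicks - Budget| no longer applies, and Signups = 1.
Clicks = 3*Budget + 2  [with Budget=3]  = 11
Revenue = -2*Signups - 2*Clicks + 1  [with Signups=1, Clicks=11]  = -23
LTV = Clicks + Budget + 2*Revenue  [with Clicks=11, Budget=3, Revenue=-23]  = -32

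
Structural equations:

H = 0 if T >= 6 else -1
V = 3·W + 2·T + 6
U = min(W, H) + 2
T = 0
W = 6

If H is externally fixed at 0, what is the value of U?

2

Intervening sets H = 0 and removes its equation (H = 0 if T >= 6 else -1).
U = min(W, H) + 2  [with W=6, H=0]  = 2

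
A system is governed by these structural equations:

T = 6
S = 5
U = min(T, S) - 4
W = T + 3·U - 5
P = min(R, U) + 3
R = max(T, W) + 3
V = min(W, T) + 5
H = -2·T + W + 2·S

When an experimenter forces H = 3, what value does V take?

9

do(H=3) replaces the equation H = -2·T + W + 2·S with the constant H = 3.
V is not downstream of the intervention, so its value is determined by the original equations.
U = min(T, S) - 4  [with T=6, S=5]  = 1
W = T + 3·U - 5  [with T=6, U=1]  = 4
V = min(W, T) + 5  [with W=4, T=6]  = 9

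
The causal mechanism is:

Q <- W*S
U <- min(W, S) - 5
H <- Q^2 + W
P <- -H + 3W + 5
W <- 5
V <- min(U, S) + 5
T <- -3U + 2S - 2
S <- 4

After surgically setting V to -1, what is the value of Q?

20

do(V=-1) replaces the equation V <- min(U, S) + 5 with the constant V = -1.
Q is not downstream of the intervention, so its value is determined by the original equations.
Q = W*S  [with W=5, S=4]  = 20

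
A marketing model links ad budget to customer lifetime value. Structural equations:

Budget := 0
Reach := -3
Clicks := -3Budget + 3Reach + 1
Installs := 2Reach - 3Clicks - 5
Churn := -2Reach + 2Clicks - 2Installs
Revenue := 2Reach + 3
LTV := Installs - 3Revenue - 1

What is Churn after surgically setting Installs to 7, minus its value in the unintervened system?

12

Intervening sets Installs = 7 and removes its equation (Installs := 2Reach - 3Clicks - 5).
Clicks = -3Budget + 3Reach + 1  [with Budget=0, Reach=-3]  = -8
Churn = -2Reach + 2Clicks - 2Installs  [with Reach=-3, Clicks=-8, Installs=7]  = -24
Without intervention: Clicks = -3Budget + 3Reach + 1  [with Budget=0, Reach=-3]  = -8; Installs = 2Reach - 3Clicks - 5  [with Reach=-3, Clicks=-8]  = 13; Churn = -2Reach + 2Clicks - 2Installs  [with Reach=-3, Clicks=-8, Installs=13]  = -36.
Change = -24 − (-36) = 12.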